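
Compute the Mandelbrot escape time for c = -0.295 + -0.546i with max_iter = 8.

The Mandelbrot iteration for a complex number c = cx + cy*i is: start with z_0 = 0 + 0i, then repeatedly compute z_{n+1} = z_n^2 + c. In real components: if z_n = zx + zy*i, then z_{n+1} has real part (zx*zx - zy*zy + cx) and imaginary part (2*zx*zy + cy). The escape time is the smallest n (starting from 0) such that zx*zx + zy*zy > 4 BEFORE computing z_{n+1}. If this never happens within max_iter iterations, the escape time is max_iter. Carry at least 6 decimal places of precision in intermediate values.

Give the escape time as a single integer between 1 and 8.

z_0 = 0 + 0i, c = -0.2950 + -0.5460i
Iter 1: z = -0.2950 + -0.5460i, |z|^2 = 0.3851
Iter 2: z = -0.5061 + -0.2239i, |z|^2 = 0.3062
Iter 3: z = -0.0890 + -0.3194i, |z|^2 = 0.1099
Iter 4: z = -0.3891 + -0.4892i, |z|^2 = 0.3907
Iter 5: z = -0.3829 + -0.1653i, |z|^2 = 0.1739
Iter 6: z = -0.1757 + -0.4194i, |z|^2 = 0.2068
Iter 7: z = -0.4400 + -0.3986i, |z|^2 = 0.3525

Answer: 8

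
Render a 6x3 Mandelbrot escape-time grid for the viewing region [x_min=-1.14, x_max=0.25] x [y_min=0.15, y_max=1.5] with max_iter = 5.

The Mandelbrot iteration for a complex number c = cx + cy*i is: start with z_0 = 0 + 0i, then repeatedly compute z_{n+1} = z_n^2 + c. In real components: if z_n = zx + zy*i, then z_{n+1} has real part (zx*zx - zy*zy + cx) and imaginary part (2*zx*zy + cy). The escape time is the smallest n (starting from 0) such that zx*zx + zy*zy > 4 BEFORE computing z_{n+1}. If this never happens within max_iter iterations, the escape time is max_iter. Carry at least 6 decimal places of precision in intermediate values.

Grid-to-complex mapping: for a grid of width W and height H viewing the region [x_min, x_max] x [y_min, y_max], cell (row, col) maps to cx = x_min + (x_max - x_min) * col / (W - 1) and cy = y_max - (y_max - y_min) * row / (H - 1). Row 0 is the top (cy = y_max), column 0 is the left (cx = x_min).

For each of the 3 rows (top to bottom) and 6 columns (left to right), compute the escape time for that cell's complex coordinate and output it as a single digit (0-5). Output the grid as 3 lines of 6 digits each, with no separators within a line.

(row=0, col=0): c = -1.1400 + 1.5000i → escape time 2
(row=0, col=1): c = -0.8620 + 1.5000i → escape time 2
(row=0, col=2): c = -0.5840 + 1.5000i → escape time 2
(row=0, col=3): c = -0.3060 + 1.5000i → escape time 2
(row=0, col=4): c = -0.0280 + 1.5000i → escape time 2
(row=0, col=5): c = 0.2500 + 1.5000i → escape time 2
(row=1, col=0): c = -1.1400 + 0.8250i → escape time 3
(row=1, col=1): c = -0.8620 + 0.8250i → escape time 4
(row=1, col=2): c = -0.5840 + 0.8250i → escape time 4
(row=1, col=3): c = -0.3060 + 0.8250i → escape time 5
(row=1, col=4): c = -0.0280 + 0.8250i → escape time 5
(row=1, col=5): c = 0.2500 + 0.8250i → escape time 5
(row=2, col=0): c = -1.1400 + 0.1500i → escape time 5
(row=2, col=1): c = -0.8620 + 0.1500i → escape time 5
(row=2, col=2): c = -0.5840 + 0.1500i → escape time 5
(row=2, col=3): c = -0.3060 + 0.1500i → escape time 5
(row=2, col=4): c = -0.0280 + 0.1500i → escape time 5
(row=2, col=5): c = 0.2500 + 0.1500i → escape time 5

Answer: 222222
344555
555555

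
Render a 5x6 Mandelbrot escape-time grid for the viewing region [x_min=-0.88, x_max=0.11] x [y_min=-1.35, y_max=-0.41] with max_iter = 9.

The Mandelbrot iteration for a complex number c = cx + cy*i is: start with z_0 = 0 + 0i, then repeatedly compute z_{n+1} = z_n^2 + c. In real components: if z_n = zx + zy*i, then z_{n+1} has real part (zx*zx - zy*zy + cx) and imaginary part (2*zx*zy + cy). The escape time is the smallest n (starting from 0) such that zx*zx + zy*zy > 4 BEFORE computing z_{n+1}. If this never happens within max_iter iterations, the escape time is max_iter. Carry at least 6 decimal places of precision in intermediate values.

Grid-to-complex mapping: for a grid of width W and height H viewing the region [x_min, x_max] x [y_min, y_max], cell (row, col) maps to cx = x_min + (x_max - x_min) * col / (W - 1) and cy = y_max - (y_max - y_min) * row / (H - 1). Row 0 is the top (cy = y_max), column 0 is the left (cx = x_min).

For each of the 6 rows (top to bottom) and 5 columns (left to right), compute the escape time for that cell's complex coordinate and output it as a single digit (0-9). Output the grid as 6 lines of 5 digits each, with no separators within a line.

(row=0, col=0): c = -0.8800 + -0.4100i → escape time 7
(row=0, col=1): c = -0.6325 + -0.4100i → escape time 9
(row=0, col=2): c = -0.3850 + -0.4100i → escape time 9
(row=0, col=3): c = -0.1375 + -0.4100i → escape time 9
(row=0, col=4): c = 0.1100 + -0.4100i → escape time 9
(row=1, col=0): c = -0.8800 + -0.5980i → escape time 5
(row=1, col=1): c = -0.6325 + -0.5980i → escape time 8
(row=1, col=2): c = -0.3850 + -0.5980i → escape time 9
(row=1, col=3): c = -0.1375 + -0.5980i → escape time 9
(row=1, col=4): c = 0.1100 + -0.5980i → escape time 9
(row=2, col=0): c = -0.8800 + -0.7860i → escape time 4
(row=2, col=1): c = -0.6325 + -0.7860i → escape time 4
(row=2, col=2): c = -0.3850 + -0.7860i → escape time 6
(row=2, col=3): c = -0.1375 + -0.7860i → escape time 9
(row=2, col=4): c = 0.1100 + -0.7860i → escape time 6
(row=3, col=0): c = -0.8800 + -0.9740i → escape time 3
(row=3, col=1): c = -0.6325 + -0.9740i → escape time 4
(row=3, col=2): c = -0.3850 + -0.9740i → escape time 5
(row=3, col=3): c = -0.1375 + -0.9740i → escape time 9
(row=3, col=4): c = 0.1100 + -0.9740i → escape time 4
(row=4, col=0): c = -0.8800 + -1.1620i → escape time 3
(row=4, col=1): c = -0.6325 + -1.1620i → escape time 3
(row=4, col=2): c = -0.3850 + -1.1620i → escape time 3
(row=4, col=3): c = -0.1375 + -1.1620i → escape time 4
(row=4, col=4): c = 0.1100 + -1.1620i → escape time 3
(row=5, col=0): c = -0.8800 + -1.3500i → escape time 2
(row=5, col=1): c = -0.6325 + -1.3500i → escape time 2
(row=5, col=2): c = -0.3850 + -1.3500i → escape time 2
(row=5, col=3): c = -0.1375 + -1.3500i → escape time 2
(row=5, col=4): c = 0.1100 + -1.3500i → escape time 2

Answer: 79999
58999
44696
34594
33343
22222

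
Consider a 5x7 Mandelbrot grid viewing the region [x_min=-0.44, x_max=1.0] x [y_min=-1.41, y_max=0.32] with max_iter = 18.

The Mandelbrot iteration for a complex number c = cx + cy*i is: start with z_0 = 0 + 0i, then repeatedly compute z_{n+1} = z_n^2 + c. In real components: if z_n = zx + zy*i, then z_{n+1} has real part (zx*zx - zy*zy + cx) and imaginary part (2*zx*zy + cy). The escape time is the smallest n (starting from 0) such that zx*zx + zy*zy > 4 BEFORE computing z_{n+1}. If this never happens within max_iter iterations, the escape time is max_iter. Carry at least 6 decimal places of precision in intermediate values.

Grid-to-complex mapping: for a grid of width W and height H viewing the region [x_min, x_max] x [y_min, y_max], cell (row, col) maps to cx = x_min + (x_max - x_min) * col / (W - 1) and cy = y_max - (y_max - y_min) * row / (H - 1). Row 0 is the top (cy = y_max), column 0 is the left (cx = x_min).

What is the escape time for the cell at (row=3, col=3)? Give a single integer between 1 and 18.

z_0 = 0 + 0i, c = 0.6400 + -0.5450i
Iter 1: z = 0.6400 + -0.5450i, |z|^2 = 0.7066
Iter 2: z = 0.7526 + -1.2426i, |z|^2 = 2.1104
Iter 3: z = -0.3377 + -2.4153i, |z|^2 = 5.9477
Escaped at iteration 3

Answer: 3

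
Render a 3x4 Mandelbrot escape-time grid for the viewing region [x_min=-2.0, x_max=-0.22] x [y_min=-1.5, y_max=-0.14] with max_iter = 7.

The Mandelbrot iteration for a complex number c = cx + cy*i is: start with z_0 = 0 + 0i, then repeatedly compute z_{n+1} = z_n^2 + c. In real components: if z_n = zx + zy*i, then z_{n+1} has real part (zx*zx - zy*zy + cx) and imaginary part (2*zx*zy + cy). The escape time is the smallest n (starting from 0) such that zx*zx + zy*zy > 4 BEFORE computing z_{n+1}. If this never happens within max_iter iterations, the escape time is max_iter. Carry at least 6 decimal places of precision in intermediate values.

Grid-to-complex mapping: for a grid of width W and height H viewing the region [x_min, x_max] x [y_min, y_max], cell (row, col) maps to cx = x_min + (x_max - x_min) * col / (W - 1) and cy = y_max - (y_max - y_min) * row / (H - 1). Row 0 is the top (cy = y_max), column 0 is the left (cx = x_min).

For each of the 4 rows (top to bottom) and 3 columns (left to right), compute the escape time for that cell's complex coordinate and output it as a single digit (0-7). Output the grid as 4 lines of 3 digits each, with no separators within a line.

Answer: 177
147
136
122

Derivation:
(row=0, col=0): c = -2.0000 + -0.1400i → escape time 1
(row=0, col=1): c = -1.1100 + -0.1400i → escape time 7
(row=0, col=2): c = -0.2200 + -0.1400i → escape time 7
(row=1, col=0): c = -2.0000 + -0.5933i → escape time 1
(row=1, col=1): c = -1.1100 + -0.5933i → escape time 4
(row=1, col=2): c = -0.2200 + -0.5933i → escape time 7
(row=2, col=0): c = -2.0000 + -1.0467i → escape time 1
(row=2, col=1): c = -1.1100 + -1.0467i → escape time 3
(row=2, col=2): c = -0.2200 + -1.0467i → escape time 6
(row=3, col=0): c = -2.0000 + -1.5000i → escape time 1
(row=3, col=1): c = -1.1100 + -1.5000i → escape time 2
(row=3, col=2): c = -0.2200 + -1.5000i → escape time 2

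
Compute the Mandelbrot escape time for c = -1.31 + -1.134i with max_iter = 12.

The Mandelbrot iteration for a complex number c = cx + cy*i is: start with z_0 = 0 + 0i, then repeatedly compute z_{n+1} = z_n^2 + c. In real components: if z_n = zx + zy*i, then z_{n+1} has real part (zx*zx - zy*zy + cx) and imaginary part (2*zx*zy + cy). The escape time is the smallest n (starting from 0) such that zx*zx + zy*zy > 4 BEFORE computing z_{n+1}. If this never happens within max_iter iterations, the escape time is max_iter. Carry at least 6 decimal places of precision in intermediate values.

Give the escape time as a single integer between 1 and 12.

Answer: 2

Derivation:
z_0 = 0 + 0i, c = -1.3100 + -1.1340i
Iter 1: z = -1.3100 + -1.1340i, |z|^2 = 3.0021
Iter 2: z = -0.8799 + 1.8371i, |z|^2 = 4.1490
Escaped at iteration 2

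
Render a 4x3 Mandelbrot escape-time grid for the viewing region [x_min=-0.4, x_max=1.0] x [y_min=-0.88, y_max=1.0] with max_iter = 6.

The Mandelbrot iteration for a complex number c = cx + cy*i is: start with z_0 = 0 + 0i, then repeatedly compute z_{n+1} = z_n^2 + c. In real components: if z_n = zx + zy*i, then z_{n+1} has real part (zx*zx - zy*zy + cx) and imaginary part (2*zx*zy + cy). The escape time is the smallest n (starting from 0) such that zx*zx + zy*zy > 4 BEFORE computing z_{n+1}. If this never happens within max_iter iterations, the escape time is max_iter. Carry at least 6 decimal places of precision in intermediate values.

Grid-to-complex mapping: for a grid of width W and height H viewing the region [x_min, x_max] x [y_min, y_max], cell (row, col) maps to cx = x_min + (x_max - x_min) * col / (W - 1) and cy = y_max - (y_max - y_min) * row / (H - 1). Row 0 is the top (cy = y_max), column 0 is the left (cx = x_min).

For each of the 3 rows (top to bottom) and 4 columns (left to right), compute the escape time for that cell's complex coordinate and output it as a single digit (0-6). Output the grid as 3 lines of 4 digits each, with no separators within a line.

Answer: 4422
6652
5632

Derivation:
(row=0, col=0): c = -0.4000 + 1.0000i → escape time 4
(row=0, col=1): c = 0.0667 + 1.0000i → escape time 4
(row=0, col=2): c = 0.5333 + 1.0000i → escape time 2
(row=0, col=3): c = 1.0000 + 1.0000i → escape time 2
(row=1, col=0): c = -0.4000 + 0.0600i → escape time 6
(row=1, col=1): c = 0.0667 + 0.0600i → escape time 6
(row=1, col=2): c = 0.5333 + 0.0600i → escape time 5
(row=1, col=3): c = 1.0000 + 0.0600i → escape time 2
(row=2, col=0): c = -0.4000 + -0.8800i → escape time 5
(row=2, col=1): c = 0.0667 + -0.8800i → escape time 6
(row=2, col=2): c = 0.5333 + -0.8800i → escape time 3
(row=2, col=3): c = 1.0000 + -0.8800i → escape time 2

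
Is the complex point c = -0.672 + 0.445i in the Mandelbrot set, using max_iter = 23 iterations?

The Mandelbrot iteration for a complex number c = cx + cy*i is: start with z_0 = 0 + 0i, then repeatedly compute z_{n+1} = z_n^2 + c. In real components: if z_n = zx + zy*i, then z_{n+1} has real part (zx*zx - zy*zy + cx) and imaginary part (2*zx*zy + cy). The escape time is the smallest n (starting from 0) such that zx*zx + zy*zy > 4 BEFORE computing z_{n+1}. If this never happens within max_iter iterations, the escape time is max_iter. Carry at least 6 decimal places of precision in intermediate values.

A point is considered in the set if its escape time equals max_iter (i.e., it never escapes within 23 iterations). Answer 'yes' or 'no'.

Answer: yes

Derivation:
z_0 = 0 + 0i, c = -0.6720 + 0.4450i
Iter 1: z = -0.6720 + 0.4450i, |z|^2 = 0.6496
Iter 2: z = -0.4184 + -0.1531i, |z|^2 = 0.1985
Iter 3: z = -0.5203 + 0.5731i, |z|^2 = 0.5992
Iter 4: z = -0.7297 + -0.1514i, |z|^2 = 0.5554
Iter 5: z = -0.1625 + 0.6660i, |z|^2 = 0.4699
Iter 6: z = -1.0891 + 0.2286i, |z|^2 = 1.2385
Iter 7: z = 0.4620 + -0.0530i, |z|^2 = 0.2162
Iter 8: z = -0.4614 + 0.3961i, |z|^2 = 0.3697
Iter 9: z = -0.6160 + 0.0795i, |z|^2 = 0.3858
Iter 10: z = -0.2989 + 0.3470i, |z|^2 = 0.2097
Iter 11: z = -0.7031 + 0.2376i, |z|^2 = 0.5508
Iter 12: z = -0.2341 + 0.1109i, |z|^2 = 0.0671
Iter 13: z = -0.6295 + 0.3931i, |z|^2 = 0.5508
Iter 14: z = -0.4302 + -0.0499i, |z|^2 = 0.1876
Iter 15: z = -0.4894 + 0.4879i, |z|^2 = 0.4776
Iter 16: z = -0.6706 + -0.0326i, |z|^2 = 0.4507
Iter 17: z = -0.2234 + 0.4887i, |z|^2 = 0.2887
Iter 18: z = -0.8609 + 0.2266i, |z|^2 = 0.7925
Iter 19: z = 0.0178 + 0.0548i, |z|^2 = 0.0033
Iter 20: z = -0.6747 + 0.4469i, |z|^2 = 0.6550
Iter 21: z = -0.4166 + -0.1581i, |z|^2 = 0.1985
Iter 22: z = -0.5235 + 0.5767i, |z|^2 = 0.6066
Did not escape in 23 iterations → in set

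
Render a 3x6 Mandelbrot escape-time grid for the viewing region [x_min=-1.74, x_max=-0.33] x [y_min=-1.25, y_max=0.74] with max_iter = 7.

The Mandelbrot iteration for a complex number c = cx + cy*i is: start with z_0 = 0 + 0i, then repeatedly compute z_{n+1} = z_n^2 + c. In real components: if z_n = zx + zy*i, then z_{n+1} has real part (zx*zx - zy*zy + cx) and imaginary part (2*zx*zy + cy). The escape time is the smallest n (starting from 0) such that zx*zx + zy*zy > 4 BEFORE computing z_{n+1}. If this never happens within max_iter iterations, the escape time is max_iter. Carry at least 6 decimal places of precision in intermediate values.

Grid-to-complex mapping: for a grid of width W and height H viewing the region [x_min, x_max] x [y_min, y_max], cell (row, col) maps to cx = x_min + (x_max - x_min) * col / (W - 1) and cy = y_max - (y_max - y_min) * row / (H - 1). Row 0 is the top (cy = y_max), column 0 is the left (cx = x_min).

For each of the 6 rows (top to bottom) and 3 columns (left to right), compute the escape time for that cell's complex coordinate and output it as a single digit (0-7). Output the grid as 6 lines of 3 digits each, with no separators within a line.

(row=0, col=0): c = -1.7400 + 0.7400i → escape time 3
(row=0, col=1): c = -1.0350 + 0.7400i → escape time 3
(row=0, col=2): c = -0.3300 + 0.7400i → escape time 7
(row=1, col=0): c = -1.7400 + 0.3420i → escape time 4
(row=1, col=1): c = -1.0350 + 0.3420i → escape time 7
(row=1, col=2): c = -0.3300 + 0.3420i → escape time 7
(row=2, col=0): c = -1.7400 + -0.0560i → escape time 7
(row=2, col=1): c = -1.0350 + -0.0560i → escape time 7
(row=2, col=2): c = -0.3300 + -0.0560i → escape time 7
(row=3, col=0): c = -1.7400 + -0.4540i → escape time 3
(row=3, col=1): c = -1.0350 + -0.4540i → escape time 5
(row=3, col=2): c = -0.3300 + -0.4540i → escape time 7
(row=4, col=0): c = -1.7400 + -0.8520i → escape time 2
(row=4, col=1): c = -1.0350 + -0.8520i → escape time 3
(row=4, col=2): c = -0.3300 + -0.8520i → escape time 6
(row=5, col=0): c = -1.7400 + -1.2500i → escape time 1
(row=5, col=1): c = -1.0350 + -1.2500i → escape time 2
(row=5, col=2): c = -0.3300 + -1.2500i → escape time 3

Answer: 337
477
777
357
236
123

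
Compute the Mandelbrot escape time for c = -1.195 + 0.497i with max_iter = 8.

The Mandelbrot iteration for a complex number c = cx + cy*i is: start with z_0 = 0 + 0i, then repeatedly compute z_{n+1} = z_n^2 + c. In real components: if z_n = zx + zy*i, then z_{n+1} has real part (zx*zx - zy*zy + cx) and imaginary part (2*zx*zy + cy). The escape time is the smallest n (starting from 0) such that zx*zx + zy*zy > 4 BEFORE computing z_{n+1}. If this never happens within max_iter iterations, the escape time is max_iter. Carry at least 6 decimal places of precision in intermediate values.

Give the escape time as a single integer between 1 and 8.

Answer: 5

Derivation:
z_0 = 0 + 0i, c = -1.1950 + 0.4970i
Iter 1: z = -1.1950 + 0.4970i, |z|^2 = 1.6750
Iter 2: z = -0.0140 + -0.6908i, |z|^2 = 0.4774
Iter 3: z = -1.6721 + 0.5163i, |z|^2 = 3.0623
Iter 4: z = 1.3342 + -1.2296i, |z|^2 = 3.2920
Iter 5: z = -0.9270 + -2.7841i, |z|^2 = 8.6103
Escaped at iteration 5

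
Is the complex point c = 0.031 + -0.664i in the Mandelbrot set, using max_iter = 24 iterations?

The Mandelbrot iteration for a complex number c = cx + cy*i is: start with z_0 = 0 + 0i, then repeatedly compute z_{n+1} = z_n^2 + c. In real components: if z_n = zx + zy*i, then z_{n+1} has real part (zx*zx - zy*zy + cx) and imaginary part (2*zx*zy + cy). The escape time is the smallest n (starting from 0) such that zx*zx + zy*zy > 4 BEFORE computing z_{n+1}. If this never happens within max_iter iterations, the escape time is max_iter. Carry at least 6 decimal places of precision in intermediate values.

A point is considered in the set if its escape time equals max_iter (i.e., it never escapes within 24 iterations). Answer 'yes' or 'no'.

z_0 = 0 + 0i, c = 0.0310 + -0.6640i
Iter 1: z = 0.0310 + -0.6640i, |z|^2 = 0.4419
Iter 2: z = -0.4089 + -0.7052i, |z|^2 = 0.6645
Iter 3: z = -0.2990 + -0.0873i, |z|^2 = 0.0970
Iter 4: z = 0.1128 + -0.6118i, |z|^2 = 0.3870
Iter 5: z = -0.3306 + -0.8020i, |z|^2 = 0.7525
Iter 6: z = -0.5030 + -0.1337i, |z|^2 = 0.2709
Iter 7: z = 0.2661 + -0.5295i, |z|^2 = 0.3512
Iter 8: z = -0.1785 + -0.9458i, |z|^2 = 0.9264
Iter 9: z = -0.8316 + -0.3263i, |z|^2 = 0.7981
Iter 10: z = 0.6162 + -0.1213i, |z|^2 = 0.3944
Iter 11: z = 0.3959 + -0.8135i, |z|^2 = 0.8186
Iter 12: z = -0.4741 + -1.3082i, |z|^2 = 1.9362
Iter 13: z = -1.4558 + 0.5764i, |z|^2 = 2.4514
Iter 14: z = 1.8180 + -2.3421i, |z|^2 = 8.7907
Escaped at iteration 14

Answer: no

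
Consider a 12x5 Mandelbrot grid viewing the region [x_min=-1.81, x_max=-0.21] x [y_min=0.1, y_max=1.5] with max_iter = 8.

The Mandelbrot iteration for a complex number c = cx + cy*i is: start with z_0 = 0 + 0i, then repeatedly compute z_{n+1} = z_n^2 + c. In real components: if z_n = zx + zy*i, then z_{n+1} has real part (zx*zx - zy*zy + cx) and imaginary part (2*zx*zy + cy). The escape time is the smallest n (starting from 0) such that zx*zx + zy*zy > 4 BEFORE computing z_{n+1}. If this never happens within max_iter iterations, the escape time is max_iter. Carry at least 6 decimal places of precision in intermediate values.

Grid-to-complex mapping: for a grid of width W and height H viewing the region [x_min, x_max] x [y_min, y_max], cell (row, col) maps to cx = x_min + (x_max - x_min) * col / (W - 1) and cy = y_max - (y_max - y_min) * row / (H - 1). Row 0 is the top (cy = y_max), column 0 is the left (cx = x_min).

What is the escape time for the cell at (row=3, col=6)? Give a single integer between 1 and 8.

z_0 = 0 + 0i, c = -0.9373 + 0.4500i
Iter 1: z = -0.9373 + 0.4500i, |z|^2 = 1.0810
Iter 2: z = -0.2613 + -0.3935i, |z|^2 = 0.2232
Iter 3: z = -1.0239 + 0.6557i, |z|^2 = 1.4782
Iter 4: z = -0.3188 + -0.8926i, |z|^2 = 0.8985
Iter 5: z = -1.6324 + 1.0192i, |z|^2 = 3.7035
Iter 6: z = 0.6887 + -2.8775i, |z|^2 = 8.7545
Escaped at iteration 6

Answer: 6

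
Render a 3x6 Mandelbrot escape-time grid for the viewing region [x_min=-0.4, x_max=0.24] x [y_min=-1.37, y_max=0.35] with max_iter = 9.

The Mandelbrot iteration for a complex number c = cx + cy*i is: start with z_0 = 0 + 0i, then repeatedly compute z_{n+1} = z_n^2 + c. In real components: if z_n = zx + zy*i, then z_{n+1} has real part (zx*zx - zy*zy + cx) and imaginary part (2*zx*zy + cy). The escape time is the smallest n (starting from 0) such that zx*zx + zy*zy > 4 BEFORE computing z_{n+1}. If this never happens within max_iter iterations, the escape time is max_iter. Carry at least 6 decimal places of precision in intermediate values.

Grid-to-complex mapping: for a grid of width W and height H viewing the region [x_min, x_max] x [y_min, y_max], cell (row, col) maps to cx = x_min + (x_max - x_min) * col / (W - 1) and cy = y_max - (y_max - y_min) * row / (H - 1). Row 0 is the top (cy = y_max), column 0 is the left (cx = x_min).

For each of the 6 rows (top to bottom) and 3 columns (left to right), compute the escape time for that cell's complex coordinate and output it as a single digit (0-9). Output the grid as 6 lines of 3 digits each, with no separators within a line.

(row=0, col=0): c = -0.4000 + 0.3500i → escape time 9
(row=0, col=1): c = -0.0800 + 0.3500i → escape time 9
(row=0, col=2): c = 0.2400 + 0.3500i → escape time 9
(row=1, col=0): c = -0.4000 + 0.0060i → escape time 9
(row=1, col=1): c = -0.0800 + 0.0060i → escape time 9
(row=1, col=2): c = 0.2400 + 0.0060i → escape time 9
(row=2, col=0): c = -0.4000 + -0.3380i → escape time 9
(row=2, col=1): c = -0.0800 + -0.3380i → escape time 9
(row=2, col=2): c = 0.2400 + -0.3380i → escape time 9
(row=3, col=0): c = -0.4000 + -0.6820i → escape time 9
(row=3, col=1): c = -0.0800 + -0.6820i → escape time 9
(row=3, col=2): c = 0.2400 + -0.6820i → escape time 7
(row=4, col=0): c = -0.4000 + -1.0260i → escape time 4
(row=4, col=1): c = -0.0800 + -1.0260i → escape time 7
(row=4, col=2): c = 0.2400 + -1.0260i → escape time 4
(row=5, col=0): c = -0.4000 + -1.3700i → escape time 2
(row=5, col=1): c = -0.0800 + -1.3700i → escape time 2
(row=5, col=2): c = 0.2400 + -1.3700i → escape time 2

Answer: 999
999
999
997
474
222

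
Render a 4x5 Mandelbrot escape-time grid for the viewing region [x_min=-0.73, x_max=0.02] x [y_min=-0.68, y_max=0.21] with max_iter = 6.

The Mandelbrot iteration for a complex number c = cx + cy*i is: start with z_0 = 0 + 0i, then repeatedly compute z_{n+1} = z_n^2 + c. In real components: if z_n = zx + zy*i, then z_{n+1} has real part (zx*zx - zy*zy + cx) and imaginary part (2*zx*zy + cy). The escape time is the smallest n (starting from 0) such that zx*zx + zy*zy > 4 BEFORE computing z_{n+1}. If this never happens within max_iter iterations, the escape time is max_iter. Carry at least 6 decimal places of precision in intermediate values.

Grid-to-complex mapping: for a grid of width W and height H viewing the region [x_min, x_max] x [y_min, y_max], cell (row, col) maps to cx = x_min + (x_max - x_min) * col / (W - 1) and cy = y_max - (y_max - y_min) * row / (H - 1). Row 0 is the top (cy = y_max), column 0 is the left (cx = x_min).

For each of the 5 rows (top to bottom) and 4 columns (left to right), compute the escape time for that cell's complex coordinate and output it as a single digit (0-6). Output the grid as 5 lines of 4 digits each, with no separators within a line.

(row=0, col=0): c = -0.7300 + 0.2100i → escape time 6
(row=0, col=1): c = -0.4800 + 0.2100i → escape time 6
(row=0, col=2): c = -0.2300 + 0.2100i → escape time 6
(row=0, col=3): c = 0.0200 + 0.2100i → escape time 6
(row=1, col=0): c = -0.7300 + -0.0125i → escape time 6
(row=1, col=1): c = -0.4800 + -0.0125i → escape time 6
(row=1, col=2): c = -0.2300 + -0.0125i → escape time 6
(row=1, col=3): c = 0.0200 + -0.0125i → escape time 6
(row=2, col=0): c = -0.7300 + -0.2350i → escape time 6
(row=2, col=1): c = -0.4800 + -0.2350i → escape time 6
(row=2, col=2): c = -0.2300 + -0.2350i → escape time 6
(row=2, col=3): c = 0.0200 + -0.2350i → escape time 6
(row=3, col=0): c = -0.7300 + -0.4575i → escape time 6
(row=3, col=1): c = -0.4800 + -0.4575i → escape time 6
(row=3, col=2): c = -0.2300 + -0.4575i → escape time 6
(row=3, col=3): c = 0.0200 + -0.4575i → escape time 6
(row=4, col=0): c = -0.7300 + -0.6800i → escape time 5
(row=4, col=1): c = -0.4800 + -0.6800i → escape time 6
(row=4, col=2): c = -0.2300 + -0.6800i → escape time 6
(row=4, col=3): c = 0.0200 + -0.6800i → escape time 6

Answer: 6666
6666
6666
6666
5666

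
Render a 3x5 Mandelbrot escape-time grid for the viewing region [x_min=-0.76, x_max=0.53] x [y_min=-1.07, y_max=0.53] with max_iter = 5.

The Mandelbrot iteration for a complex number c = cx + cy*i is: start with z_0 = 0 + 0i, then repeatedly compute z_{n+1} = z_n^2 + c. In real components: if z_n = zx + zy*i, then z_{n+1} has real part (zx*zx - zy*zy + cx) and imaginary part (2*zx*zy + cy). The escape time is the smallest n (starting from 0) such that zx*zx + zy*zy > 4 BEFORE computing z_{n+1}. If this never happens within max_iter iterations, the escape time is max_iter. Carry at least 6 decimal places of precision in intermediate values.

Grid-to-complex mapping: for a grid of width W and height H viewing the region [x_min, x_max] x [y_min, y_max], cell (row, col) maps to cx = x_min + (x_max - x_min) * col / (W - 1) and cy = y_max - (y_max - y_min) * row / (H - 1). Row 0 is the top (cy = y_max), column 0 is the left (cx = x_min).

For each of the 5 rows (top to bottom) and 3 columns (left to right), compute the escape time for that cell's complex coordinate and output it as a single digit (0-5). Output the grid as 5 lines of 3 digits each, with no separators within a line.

Answer: 554
555
555
553
352

Derivation:
(row=0, col=0): c = -0.7600 + 0.5300i → escape time 5
(row=0, col=1): c = -0.1150 + 0.5300i → escape time 5
(row=0, col=2): c = 0.5300 + 0.5300i → escape time 4
(row=1, col=0): c = -0.7600 + 0.1300i → escape time 5
(row=1, col=1): c = -0.1150 + 0.1300i → escape time 5
(row=1, col=2): c = 0.5300 + 0.1300i → escape time 5
(row=2, col=0): c = -0.7600 + -0.2700i → escape time 5
(row=2, col=1): c = -0.1150 + -0.2700i → escape time 5
(row=2, col=2): c = 0.5300 + -0.2700i → escape time 5
(row=3, col=0): c = -0.7600 + -0.6700i → escape time 5
(row=3, col=1): c = -0.1150 + -0.6700i → escape time 5
(row=3, col=2): c = 0.5300 + -0.6700i → escape time 3
(row=4, col=0): c = -0.7600 + -1.0700i → escape time 3
(row=4, col=1): c = -0.1150 + -1.0700i → escape time 5
(row=4, col=2): c = 0.5300 + -1.0700i → escape time 2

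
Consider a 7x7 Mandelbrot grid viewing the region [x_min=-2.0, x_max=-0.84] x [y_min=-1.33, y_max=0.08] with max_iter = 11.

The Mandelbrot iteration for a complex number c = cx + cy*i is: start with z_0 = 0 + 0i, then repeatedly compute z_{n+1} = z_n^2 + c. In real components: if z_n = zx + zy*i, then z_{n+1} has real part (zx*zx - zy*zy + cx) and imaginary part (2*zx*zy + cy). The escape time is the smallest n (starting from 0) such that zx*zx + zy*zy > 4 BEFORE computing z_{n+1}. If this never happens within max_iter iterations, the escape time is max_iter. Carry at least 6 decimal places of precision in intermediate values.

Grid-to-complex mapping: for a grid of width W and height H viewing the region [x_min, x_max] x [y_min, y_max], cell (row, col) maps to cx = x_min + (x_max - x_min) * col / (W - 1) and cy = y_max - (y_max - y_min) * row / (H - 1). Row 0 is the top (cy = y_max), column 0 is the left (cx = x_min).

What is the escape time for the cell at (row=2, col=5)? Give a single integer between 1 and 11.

Answer: 11

Derivation:
z_0 = 0 + 0i, c = -1.0333 + -0.3900i
Iter 1: z = -1.0333 + -0.3900i, |z|^2 = 1.2199
Iter 2: z = -0.1177 + 0.4160i, |z|^2 = 0.1869
Iter 3: z = -1.1925 + -0.4879i, |z|^2 = 1.6602
Iter 4: z = 0.1508 + 0.7737i, |z|^2 = 0.6213
Iter 5: z = -1.6091 + -0.1567i, |z|^2 = 2.6139
Iter 6: z = 1.5315 + 0.1142i, |z|^2 = 2.3584
Iter 7: z = 1.2990 + -0.0402i, |z|^2 = 1.6891
Iter 8: z = 0.6525 + -0.4945i, |z|^2 = 0.6703
Iter 9: z = -0.8520 + -1.0353i, |z|^2 = 1.7978
Iter 10: z = -1.3792 + 1.3742i, |z|^2 = 3.7909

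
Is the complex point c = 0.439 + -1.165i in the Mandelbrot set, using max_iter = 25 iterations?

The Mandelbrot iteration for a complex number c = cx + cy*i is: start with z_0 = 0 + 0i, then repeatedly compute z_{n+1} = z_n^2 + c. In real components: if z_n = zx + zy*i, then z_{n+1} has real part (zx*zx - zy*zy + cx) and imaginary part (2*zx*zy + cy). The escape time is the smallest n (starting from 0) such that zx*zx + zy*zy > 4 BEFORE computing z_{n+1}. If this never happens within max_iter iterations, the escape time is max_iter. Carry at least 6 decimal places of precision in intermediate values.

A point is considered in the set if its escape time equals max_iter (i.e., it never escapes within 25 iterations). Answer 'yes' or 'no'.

z_0 = 0 + 0i, c = 0.4390 + -1.1650i
Iter 1: z = 0.4390 + -1.1650i, |z|^2 = 1.5499
Iter 2: z = -0.7255 + -2.1879i, |z|^2 = 5.3131
Escaped at iteration 2

Answer: no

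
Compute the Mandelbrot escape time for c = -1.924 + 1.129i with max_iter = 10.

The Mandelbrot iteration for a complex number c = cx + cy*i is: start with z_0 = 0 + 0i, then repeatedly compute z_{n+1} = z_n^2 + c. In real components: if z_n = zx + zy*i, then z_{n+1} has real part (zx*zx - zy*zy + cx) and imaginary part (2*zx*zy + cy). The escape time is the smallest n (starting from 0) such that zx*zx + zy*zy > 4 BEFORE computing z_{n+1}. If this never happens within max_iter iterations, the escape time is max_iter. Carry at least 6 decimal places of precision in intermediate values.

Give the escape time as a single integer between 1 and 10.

z_0 = 0 + 0i, c = -1.9240 + 1.1290i
Iter 1: z = -1.9240 + 1.1290i, |z|^2 = 4.9764
Escaped at iteration 1

Answer: 1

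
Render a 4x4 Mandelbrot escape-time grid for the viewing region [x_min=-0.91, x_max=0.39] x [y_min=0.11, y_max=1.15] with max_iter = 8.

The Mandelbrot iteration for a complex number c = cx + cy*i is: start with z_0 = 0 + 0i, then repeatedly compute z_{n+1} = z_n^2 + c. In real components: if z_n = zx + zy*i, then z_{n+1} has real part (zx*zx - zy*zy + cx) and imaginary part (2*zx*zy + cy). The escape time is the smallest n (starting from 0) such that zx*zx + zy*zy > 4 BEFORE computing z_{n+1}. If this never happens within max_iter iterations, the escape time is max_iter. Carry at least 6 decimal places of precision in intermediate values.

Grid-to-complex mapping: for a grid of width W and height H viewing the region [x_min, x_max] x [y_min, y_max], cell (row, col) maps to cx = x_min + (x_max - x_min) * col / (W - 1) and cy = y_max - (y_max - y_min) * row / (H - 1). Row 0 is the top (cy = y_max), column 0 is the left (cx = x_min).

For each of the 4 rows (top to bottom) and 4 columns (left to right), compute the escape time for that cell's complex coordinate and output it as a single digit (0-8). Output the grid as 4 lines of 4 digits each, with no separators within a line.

Answer: 3342
4684
6888
8888

Derivation:
(row=0, col=0): c = -0.9100 + 1.1500i → escape time 3
(row=0, col=1): c = -0.4767 + 1.1500i → escape time 3
(row=0, col=2): c = -0.0433 + 1.1500i → escape time 4
(row=0, col=3): c = 0.3900 + 1.1500i → escape time 2
(row=1, col=0): c = -0.9100 + 0.8033i → escape time 4
(row=1, col=1): c = -0.4767 + 0.8033i → escape time 6
(row=1, col=2): c = -0.0433 + 0.8033i → escape time 8
(row=1, col=3): c = 0.3900 + 0.8033i → escape time 4
(row=2, col=0): c = -0.9100 + 0.4567i → escape time 6
(row=2, col=1): c = -0.4767 + 0.4567i → escape time 8
(row=2, col=2): c = -0.0433 + 0.4567i → escape time 8
(row=2, col=3): c = 0.3900 + 0.4567i → escape time 8
(row=3, col=0): c = -0.9100 + 0.1100i → escape time 8
(row=3, col=1): c = -0.4767 + 0.1100i → escape time 8
(row=3, col=2): c = -0.0433 + 0.1100i → escape time 8
(row=3, col=3): c = 0.3900 + 0.1100i → escape time 8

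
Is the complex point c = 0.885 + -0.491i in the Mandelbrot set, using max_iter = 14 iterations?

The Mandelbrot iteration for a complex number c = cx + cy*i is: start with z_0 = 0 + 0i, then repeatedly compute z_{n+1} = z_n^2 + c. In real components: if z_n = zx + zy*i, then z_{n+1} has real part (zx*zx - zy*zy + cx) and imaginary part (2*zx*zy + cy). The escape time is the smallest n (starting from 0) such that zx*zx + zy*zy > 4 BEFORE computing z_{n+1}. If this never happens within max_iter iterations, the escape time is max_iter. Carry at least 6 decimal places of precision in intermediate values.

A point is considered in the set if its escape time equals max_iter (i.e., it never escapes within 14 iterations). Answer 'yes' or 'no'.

Answer: no

Derivation:
z_0 = 0 + 0i, c = 0.8850 + -0.4910i
Iter 1: z = 0.8850 + -0.4910i, |z|^2 = 1.0243
Iter 2: z = 1.4271 + -1.3601i, |z|^2 = 3.8865
Iter 3: z = 1.0719 + -4.3730i, |z|^2 = 20.2725
Escaped at iteration 3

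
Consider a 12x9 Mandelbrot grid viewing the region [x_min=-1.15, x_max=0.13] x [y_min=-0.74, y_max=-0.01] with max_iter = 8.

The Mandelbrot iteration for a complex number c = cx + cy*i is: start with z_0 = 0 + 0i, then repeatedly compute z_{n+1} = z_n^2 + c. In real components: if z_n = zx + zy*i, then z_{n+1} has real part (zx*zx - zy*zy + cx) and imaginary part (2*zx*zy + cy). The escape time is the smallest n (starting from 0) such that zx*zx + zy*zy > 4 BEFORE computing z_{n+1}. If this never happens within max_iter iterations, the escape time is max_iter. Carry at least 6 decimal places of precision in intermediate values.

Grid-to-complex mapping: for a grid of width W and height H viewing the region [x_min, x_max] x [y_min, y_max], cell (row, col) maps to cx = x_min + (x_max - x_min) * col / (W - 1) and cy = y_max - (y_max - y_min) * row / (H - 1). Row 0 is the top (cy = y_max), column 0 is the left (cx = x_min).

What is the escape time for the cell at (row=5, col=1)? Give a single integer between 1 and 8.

z_0 = 0 + 0i, c = -1.0336 + -0.4662i
Iter 1: z = -1.0336 + -0.4662i, |z|^2 = 1.2858
Iter 2: z = -0.1826 + 0.4976i, |z|^2 = 0.2810
Iter 3: z = -1.2479 + -0.6480i, |z|^2 = 1.9772
Iter 4: z = 0.1037 + 1.1510i, |z|^2 = 1.3357
Iter 5: z = -2.3478 + -0.2275i, |z|^2 = 5.5637
Escaped at iteration 5

Answer: 5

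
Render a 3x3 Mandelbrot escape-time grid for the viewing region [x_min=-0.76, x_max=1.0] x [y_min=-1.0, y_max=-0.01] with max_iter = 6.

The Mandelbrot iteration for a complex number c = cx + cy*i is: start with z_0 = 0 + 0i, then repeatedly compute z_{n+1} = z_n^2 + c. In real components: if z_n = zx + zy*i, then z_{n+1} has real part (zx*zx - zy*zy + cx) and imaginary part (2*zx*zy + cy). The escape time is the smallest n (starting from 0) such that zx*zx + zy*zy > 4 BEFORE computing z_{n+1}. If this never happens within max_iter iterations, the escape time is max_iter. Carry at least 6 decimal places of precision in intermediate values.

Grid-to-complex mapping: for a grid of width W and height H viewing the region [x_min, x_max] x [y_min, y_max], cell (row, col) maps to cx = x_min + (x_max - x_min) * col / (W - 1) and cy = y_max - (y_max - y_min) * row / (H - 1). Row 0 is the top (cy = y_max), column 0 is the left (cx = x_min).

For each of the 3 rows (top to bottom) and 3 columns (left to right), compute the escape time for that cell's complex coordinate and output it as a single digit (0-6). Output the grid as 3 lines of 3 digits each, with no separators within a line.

Answer: 662
662
342

Derivation:
(row=0, col=0): c = -0.7600 + -0.0100i → escape time 6
(row=0, col=1): c = 0.1200 + -0.0100i → escape time 6
(row=0, col=2): c = 1.0000 + -0.0100i → escape time 2
(row=1, col=0): c = -0.7600 + -0.5050i → escape time 6
(row=1, col=1): c = 0.1200 + -0.5050i → escape time 6
(row=1, col=2): c = 1.0000 + -0.5050i → escape time 2
(row=2, col=0): c = -0.7600 + -1.0000i → escape time 3
(row=2, col=1): c = 0.1200 + -1.0000i → escape time 4
(row=2, col=2): c = 1.0000 + -1.0000i → escape time 2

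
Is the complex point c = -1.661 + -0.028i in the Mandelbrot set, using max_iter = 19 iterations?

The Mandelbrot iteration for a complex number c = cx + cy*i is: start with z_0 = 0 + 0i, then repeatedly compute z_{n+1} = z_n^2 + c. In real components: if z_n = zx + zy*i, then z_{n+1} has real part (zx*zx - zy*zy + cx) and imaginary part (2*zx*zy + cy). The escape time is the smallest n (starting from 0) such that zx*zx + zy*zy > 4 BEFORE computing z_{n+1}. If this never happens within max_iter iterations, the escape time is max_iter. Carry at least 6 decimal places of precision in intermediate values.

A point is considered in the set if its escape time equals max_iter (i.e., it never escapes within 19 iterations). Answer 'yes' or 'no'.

Answer: no

Derivation:
z_0 = 0 + 0i, c = -1.6610 + -0.0280i
Iter 1: z = -1.6610 + -0.0280i, |z|^2 = 2.7597
Iter 2: z = 1.0971 + 0.0650i, |z|^2 = 1.2079
Iter 3: z = -0.4615 + 0.1147i, |z|^2 = 0.2261
Iter 4: z = -1.4611 + -0.1338i, |z|^2 = 2.1529
Iter 5: z = 0.4560 + 0.3631i, |z|^2 = 0.3398
Iter 6: z = -1.5849 + 0.3032i, |z|^2 = 2.6038
Iter 7: z = 0.7589 + -0.9890i, |z|^2 = 1.5541
Iter 8: z = -2.0633 + -1.5292i, |z|^2 = 6.5955
Escaped at iteration 8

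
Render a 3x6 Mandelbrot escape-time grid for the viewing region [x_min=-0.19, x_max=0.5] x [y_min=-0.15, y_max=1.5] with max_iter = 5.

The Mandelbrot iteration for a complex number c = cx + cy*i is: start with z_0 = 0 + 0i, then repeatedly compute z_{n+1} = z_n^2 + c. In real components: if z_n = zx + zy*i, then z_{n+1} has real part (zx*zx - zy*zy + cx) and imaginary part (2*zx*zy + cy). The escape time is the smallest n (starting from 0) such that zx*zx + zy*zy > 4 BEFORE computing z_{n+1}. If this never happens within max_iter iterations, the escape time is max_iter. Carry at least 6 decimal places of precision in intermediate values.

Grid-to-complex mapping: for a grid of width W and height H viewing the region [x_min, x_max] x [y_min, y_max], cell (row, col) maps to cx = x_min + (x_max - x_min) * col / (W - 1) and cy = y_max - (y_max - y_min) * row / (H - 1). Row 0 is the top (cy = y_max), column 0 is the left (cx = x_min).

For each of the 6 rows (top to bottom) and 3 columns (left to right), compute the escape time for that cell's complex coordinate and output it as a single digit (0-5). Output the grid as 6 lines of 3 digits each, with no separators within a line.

(row=0, col=0): c = -0.1900 + 1.5000i → escape time 2
(row=0, col=1): c = 0.1550 + 1.5000i → escape time 2
(row=0, col=2): c = 0.5000 + 1.5000i → escape time 2
(row=1, col=0): c = -0.1900 + 1.1700i → escape time 4
(row=1, col=1): c = 0.1550 + 1.1700i → escape time 3
(row=1, col=2): c = 0.5000 + 1.1700i → escape time 2
(row=2, col=0): c = -0.1900 + 0.8400i → escape time 5
(row=2, col=1): c = 0.1550 + 0.8400i → escape time 5
(row=2, col=2): c = 0.5000 + 0.8400i → escape time 3
(row=3, col=0): c = -0.1900 + 0.5100i → escape time 5
(row=3, col=1): c = 0.1550 + 0.5100i → escape time 5
(row=3, col=2): c = 0.5000 + 0.5100i → escape time 5
(row=4, col=0): c = -0.1900 + 0.1800i → escape time 5
(row=4, col=1): c = 0.1550 + 0.1800i → escape time 5
(row=4, col=2): c = 0.5000 + 0.1800i → escape time 5
(row=5, col=0): c = -0.1900 + -0.1500i → escape time 5
(row=5, col=1): c = 0.1550 + -0.1500i → escape time 5
(row=5, col=2): c = 0.5000 + -0.1500i → escape time 5

Answer: 222
432
553
555
555
555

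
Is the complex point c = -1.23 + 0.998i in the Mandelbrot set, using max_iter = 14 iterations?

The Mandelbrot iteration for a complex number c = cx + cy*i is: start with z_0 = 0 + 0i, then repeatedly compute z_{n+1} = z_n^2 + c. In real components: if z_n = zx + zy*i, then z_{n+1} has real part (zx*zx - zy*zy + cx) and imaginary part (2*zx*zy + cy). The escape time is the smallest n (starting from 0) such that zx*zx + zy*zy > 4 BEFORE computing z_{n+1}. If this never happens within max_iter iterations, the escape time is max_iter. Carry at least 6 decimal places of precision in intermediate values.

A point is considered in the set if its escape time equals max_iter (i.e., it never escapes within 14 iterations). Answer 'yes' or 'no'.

Answer: no

Derivation:
z_0 = 0 + 0i, c = -1.2300 + 0.9980i
Iter 1: z = -1.2300 + 0.9980i, |z|^2 = 2.5089
Iter 2: z = -0.7131 + -1.4571i, |z|^2 = 2.6316
Iter 3: z = -2.8446 + 3.0761i, |z|^2 = 17.5539
Escaped at iteration 3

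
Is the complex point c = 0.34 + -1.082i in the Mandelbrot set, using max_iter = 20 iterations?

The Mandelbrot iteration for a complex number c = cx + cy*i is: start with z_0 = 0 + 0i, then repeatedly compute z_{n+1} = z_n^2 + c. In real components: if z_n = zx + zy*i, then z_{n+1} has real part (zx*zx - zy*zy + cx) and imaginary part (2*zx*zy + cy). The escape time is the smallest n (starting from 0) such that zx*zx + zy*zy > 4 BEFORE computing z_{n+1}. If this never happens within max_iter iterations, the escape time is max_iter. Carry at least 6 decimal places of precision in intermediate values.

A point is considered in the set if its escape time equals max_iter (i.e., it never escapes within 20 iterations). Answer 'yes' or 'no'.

z_0 = 0 + 0i, c = 0.3400 + -1.0820i
Iter 1: z = 0.3400 + -1.0820i, |z|^2 = 1.2863
Iter 2: z = -0.7151 + -1.8178i, |z|^2 = 3.8157
Iter 3: z = -2.4528 + 1.5178i, |z|^2 = 8.3203
Escaped at iteration 3

Answer: no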